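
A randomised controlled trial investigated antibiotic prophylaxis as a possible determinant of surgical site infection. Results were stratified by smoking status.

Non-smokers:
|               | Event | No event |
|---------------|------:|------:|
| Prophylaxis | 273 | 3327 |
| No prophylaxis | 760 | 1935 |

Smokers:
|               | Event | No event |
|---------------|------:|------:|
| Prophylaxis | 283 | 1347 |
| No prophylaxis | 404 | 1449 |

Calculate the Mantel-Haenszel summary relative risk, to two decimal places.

RR_MH = Σ(aᵢ·n₀ᵢ/nᵢ) / Σ(cᵢ·n₁ᵢ/nᵢ), with n₁ᵢ = aᵢ+bᵢ (exposed), n₀ᵢ = cᵢ+dᵢ (unexposed), nᵢ = n₁ᵢ+n₀ᵢ.
Stratum 1 (Non-smokers): n₁ = 3600, n₀ = 2695, n = 6295; a·n₀/n = 273·2695/6295 = 116.8761; c·n₁/n = 760·3600/6295 = 434.6307
Stratum 2 (Smokers): n₁ = 1630, n₀ = 1853, n = 3483; a·n₀/n = 283·1853/3483 = 150.5596; c·n₁/n = 404·1630/3483 = 189.0669
RR_MH = (116.8761 + 150.5596) / (434.6307 + 189.0669) = 267.4357 / 623.6976 = 0.42879

0.43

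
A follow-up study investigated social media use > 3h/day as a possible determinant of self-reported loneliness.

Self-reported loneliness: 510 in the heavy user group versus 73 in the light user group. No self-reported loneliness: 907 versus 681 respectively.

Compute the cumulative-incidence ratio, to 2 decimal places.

From the description: a = 510, b = 907, c = 73, d = 681.
Risk in exposed = 510/1417 = 0.35992; risk in unexposed = 73/754 = 0.09682.
RR = 0.35992 / 0.09682 = 3.71748
The risk among the exposed is 3.72 times that among the unexposed.

3.72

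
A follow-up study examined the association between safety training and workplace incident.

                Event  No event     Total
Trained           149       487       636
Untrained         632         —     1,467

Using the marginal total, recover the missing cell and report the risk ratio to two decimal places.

0.54

The missing cell is in the unexposed row: 1467 − 632 = 835.
So a = 149, b = 487, c = 632, d = 835.
RR = [a/(a+b)] / [c/(c+d)] = (149/636) / (632/1467) = 0.23428/0.43081 = 0.54380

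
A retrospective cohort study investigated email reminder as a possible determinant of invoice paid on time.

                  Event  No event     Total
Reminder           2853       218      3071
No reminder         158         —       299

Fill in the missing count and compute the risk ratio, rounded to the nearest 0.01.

The missing cell is in the unexposed row: 299 − 158 = 141.
So a = 2853, b = 218, c = 158, d = 141.
RR = [a/(a+b)] / [c/(c+d)] = (2853/3071) / (158/299) = 0.92901/0.52843 = 1.75807

1.76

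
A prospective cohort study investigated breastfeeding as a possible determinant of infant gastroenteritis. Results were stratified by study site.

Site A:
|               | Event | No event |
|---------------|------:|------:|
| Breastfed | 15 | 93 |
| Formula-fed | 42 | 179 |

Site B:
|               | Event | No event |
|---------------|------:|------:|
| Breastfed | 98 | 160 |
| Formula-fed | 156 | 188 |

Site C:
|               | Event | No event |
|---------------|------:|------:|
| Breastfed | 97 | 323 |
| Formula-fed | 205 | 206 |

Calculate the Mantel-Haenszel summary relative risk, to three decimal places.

0.619

RR_MH = Σ(aᵢ·n₀ᵢ/nᵢ) / Σ(cᵢ·n₁ᵢ/nᵢ), with n₁ᵢ = aᵢ+bᵢ (exposed), n₀ᵢ = cᵢ+dᵢ (unexposed), nᵢ = n₁ᵢ+n₀ᵢ.
Stratum 1 (Site A): n₁ = 108, n₀ = 221, n = 329; a·n₀/n = 15·221/329 = 10.0760; c·n₁/n = 42·108/329 = 13.7872
Stratum 2 (Site B): n₁ = 258, n₀ = 344, n = 602; a·n₀/n = 98·344/602 = 56.0000; c·n₁/n = 156·258/602 = 66.8571
Stratum 3 (Site C): n₁ = 420, n₀ = 411, n = 831; a·n₀/n = 97·411/831 = 47.9747; c·n₁/n = 205·420/831 = 103.6101
RR_MH = (10.0760 + 56.0000 + 47.9747) / (13.7872 + 66.8571 + 103.6101) = 114.0507 / 184.2545 = 0.61898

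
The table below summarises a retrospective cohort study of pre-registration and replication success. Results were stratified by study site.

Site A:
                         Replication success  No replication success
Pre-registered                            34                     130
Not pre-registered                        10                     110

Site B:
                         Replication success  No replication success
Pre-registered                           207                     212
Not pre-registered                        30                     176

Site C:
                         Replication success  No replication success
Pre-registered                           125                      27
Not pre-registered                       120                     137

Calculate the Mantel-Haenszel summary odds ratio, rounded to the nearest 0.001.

OR_MH = Σ(aᵢdᵢ/nᵢ) / Σ(bᵢcᵢ/nᵢ), where nᵢ is the stratum total.
Stratum 1 (Site A): n = 284; a·d/n = 34·110/284 = 13.1690; b·c/n = 130·10/284 = 4.5775
Stratum 2 (Site B): n = 625; a·d/n = 207·176/625 = 58.2912; b·c/n = 212·30/625 = 10.1760
Stratum 3 (Site C): n = 409; a·d/n = 125·137/409 = 41.8704; b·c/n = 27·120/409 = 7.9218
OR_MH = (13.1690 + 58.2912 + 41.8704) / (4.5775 + 10.1760 + 7.9218) = 113.3306 / 22.6752 = 4.99799

4.998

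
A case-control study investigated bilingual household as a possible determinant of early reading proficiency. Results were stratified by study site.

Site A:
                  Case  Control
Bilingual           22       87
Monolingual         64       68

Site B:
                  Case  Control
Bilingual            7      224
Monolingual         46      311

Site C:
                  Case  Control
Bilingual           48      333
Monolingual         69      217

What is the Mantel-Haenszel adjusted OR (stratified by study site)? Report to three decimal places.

0.340

OR_MH = Σ(aᵢdᵢ/nᵢ) / Σ(bᵢcᵢ/nᵢ), where nᵢ is the stratum total.
Stratum 1 (Site A): n = 241; a·d/n = 22·68/241 = 6.2075; b·c/n = 87·64/241 = 23.1037
Stratum 2 (Site B): n = 588; a·d/n = 7·311/588 = 3.7024; b·c/n = 224·46/588 = 17.5238
Stratum 3 (Site C): n = 667; a·d/n = 48·217/667 = 15.6162; b·c/n = 333·69/667 = 34.4483
OR_MH = (6.2075 + 3.7024 + 15.6162) / (23.1037 + 17.5238 + 34.4483) = 25.5260 / 75.0758 = 0.34000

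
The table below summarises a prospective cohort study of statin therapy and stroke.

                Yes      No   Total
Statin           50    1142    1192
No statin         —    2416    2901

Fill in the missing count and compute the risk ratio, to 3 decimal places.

0.251

The missing cell is in the unexposed row: 2901 − 2416 = 485.
So a = 50, b = 1142, c = 485, d = 2416.
RR = [a/(a+b)] / [c/(c+d)] = (50/1192) / (485/2901) = 0.04195/0.16718 = 0.25090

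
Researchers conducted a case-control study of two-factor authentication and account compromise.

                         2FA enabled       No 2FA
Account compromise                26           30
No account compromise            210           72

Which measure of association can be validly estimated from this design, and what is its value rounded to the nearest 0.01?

0.30

Reading the table with exposure as columns: a = 26 (2FA enabled, case), b = 210 (2FA enabled, non-case), c = 30 (No 2FA, case), d = 72.
This is a case-control study: participants were sampled on outcome status, so risks in the source population cannot be estimated directly — relative risk is not valid here. The odds ratio is the appropriate measure.
OR = (a·d)/(b·c) = (26 × 72) / (210 × 30) = 1872 / 6300 = 0.29714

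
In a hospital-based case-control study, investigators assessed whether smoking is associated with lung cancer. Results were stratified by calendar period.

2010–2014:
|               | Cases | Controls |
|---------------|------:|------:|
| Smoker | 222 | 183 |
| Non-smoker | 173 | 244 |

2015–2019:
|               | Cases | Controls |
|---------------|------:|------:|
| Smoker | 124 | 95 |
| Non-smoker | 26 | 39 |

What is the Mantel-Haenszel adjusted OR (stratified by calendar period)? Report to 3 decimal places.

OR_MH = Σ(aᵢdᵢ/nᵢ) / Σ(bᵢcᵢ/nᵢ), where nᵢ is the stratum total.
Stratum 1 (2010–2014): n = 822; a·d/n = 222·244/822 = 65.8978; b·c/n = 183·173/822 = 38.5146
Stratum 2 (2015–2019): n = 284; a·d/n = 124·39/284 = 17.0282; b·c/n = 95·26/284 = 8.6972
OR_MH = (65.8978 + 17.0282) / (38.5146 + 8.6972) = 82.9260 / 47.2118 = 1.75647

1.756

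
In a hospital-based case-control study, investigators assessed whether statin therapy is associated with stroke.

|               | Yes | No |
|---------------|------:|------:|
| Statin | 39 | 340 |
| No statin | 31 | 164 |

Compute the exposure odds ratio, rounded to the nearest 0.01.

Cells: a = 39, b = 340, c = 31, d = 164.
OR = (a·d)/(b·c) = (39 × 164) / (340 × 31) = 6396 / 10540 = 0.60683
Exposure is associated with lower odds of stroke (OR = 0.61 < 1).

0.61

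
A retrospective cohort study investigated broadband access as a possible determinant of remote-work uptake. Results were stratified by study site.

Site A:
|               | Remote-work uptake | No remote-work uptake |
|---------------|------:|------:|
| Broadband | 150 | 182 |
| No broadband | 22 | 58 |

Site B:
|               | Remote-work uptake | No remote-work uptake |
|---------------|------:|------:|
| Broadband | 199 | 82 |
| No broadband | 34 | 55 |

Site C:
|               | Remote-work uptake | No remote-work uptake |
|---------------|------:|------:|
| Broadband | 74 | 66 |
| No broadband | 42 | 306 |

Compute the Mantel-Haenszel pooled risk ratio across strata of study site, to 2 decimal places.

2.33

RR_MH = Σ(aᵢ·n₀ᵢ/nᵢ) / Σ(cᵢ·n₁ᵢ/nᵢ), with n₁ᵢ = aᵢ+bᵢ (exposed), n₀ᵢ = cᵢ+dᵢ (unexposed), nᵢ = n₁ᵢ+n₀ᵢ.
Stratum 1 (Site A): n₁ = 332, n₀ = 80, n = 412; a·n₀/n = 150·80/412 = 29.1262; c·n₁/n = 22·332/412 = 17.7282
Stratum 2 (Site B): n₁ = 281, n₀ = 89, n = 370; a·n₀/n = 199·89/370 = 47.8676; c·n₁/n = 34·281/370 = 25.8216
Stratum 3 (Site C): n₁ = 140, n₀ = 348, n = 488; a·n₀/n = 74·348/488 = 52.7705; c·n₁/n = 42·140/488 = 12.0492
RR_MH = (29.1262 + 47.8676 + 52.7705) / (17.7282 + 25.8216 + 12.0492) = 129.7643 / 55.5990 = 2.33393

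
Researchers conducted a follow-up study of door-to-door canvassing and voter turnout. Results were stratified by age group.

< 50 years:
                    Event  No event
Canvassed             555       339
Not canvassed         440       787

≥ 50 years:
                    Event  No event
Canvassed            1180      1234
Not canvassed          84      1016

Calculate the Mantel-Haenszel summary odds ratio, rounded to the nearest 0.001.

OR_MH = Σ(aᵢdᵢ/nᵢ) / Σ(bᵢcᵢ/nᵢ), where nᵢ is the stratum total.
Stratum 1 (< 50 years): n = 2121; a·d/n = 555·787/2121 = 205.9335; b·c/n = 339·440/2121 = 70.3253
Stratum 2 (≥ 50 years): n = 3514; a·d/n = 1180·1016/3514 = 341.1725; b·c/n = 1234·84/3514 = 29.4980
OR_MH = (205.9335 + 341.1725) / (70.3253 + 29.4980) = 547.1060 / 99.8233 = 5.48074

5.481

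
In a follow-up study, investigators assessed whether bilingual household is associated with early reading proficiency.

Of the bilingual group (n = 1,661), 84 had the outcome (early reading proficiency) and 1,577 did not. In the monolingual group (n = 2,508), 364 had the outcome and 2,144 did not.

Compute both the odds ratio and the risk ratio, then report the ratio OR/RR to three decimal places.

0.900

From the description: a = 84, b = 1577, c = 364, d = 2144.
OR = (84·2144)/(1577·364) = 180096/574028 = 0.31374
Risk in exposed = 84/1661 = 0.05057; risk in unexposed = 364/2508 = 0.14514; RR = 0.34845
OR/RR = 0.31374 / 0.34845 = 0.90040
The outcome is not rare, so the OR lies further from 1 than the RR.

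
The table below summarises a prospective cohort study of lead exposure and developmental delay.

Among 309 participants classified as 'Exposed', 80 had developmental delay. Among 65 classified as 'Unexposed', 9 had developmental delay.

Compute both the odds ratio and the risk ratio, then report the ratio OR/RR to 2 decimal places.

1.16

From the description: a = 80, b = 229, c = 9, d = 56.
OR = (80·56)/(229·9) = 4480/2061 = 2.17370
Risk in exposed = 80/309 = 0.25890; risk in unexposed = 9/65 = 0.13846; RR = 1.86983
OR/RR = 2.17370 / 1.86983 = 1.16251
The outcome is not rare, so the OR lies further from 1 than the RR.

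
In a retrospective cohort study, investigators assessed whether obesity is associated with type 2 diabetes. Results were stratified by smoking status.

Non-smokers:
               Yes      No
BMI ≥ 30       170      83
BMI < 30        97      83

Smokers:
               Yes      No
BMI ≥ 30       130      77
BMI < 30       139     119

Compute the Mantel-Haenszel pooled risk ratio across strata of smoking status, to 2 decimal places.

1.20

RR_MH = Σ(aᵢ·n₀ᵢ/nᵢ) / Σ(cᵢ·n₁ᵢ/nᵢ), with n₁ᵢ = aᵢ+bᵢ (exposed), n₀ᵢ = cᵢ+dᵢ (unexposed), nᵢ = n₁ᵢ+n₀ᵢ.
Stratum 1 (Non-smokers): n₁ = 253, n₀ = 180, n = 433; a·n₀/n = 170·180/433 = 70.6697; c·n₁/n = 97·253/433 = 56.6767
Stratum 2 (Smokers): n₁ = 207, n₀ = 258, n = 465; a·n₀/n = 130·258/465 = 72.1290; c·n₁/n = 139·207/465 = 61.8774
RR_MH = (70.6697 + 72.1290) / (56.6767 + 61.8774) = 142.7988 / 118.5541 = 1.20450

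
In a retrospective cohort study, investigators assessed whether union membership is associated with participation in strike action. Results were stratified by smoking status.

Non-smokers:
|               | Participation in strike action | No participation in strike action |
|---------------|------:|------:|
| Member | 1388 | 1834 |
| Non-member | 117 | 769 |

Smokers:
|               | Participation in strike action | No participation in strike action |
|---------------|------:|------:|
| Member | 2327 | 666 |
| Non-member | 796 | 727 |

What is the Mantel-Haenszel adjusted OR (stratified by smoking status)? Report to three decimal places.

OR_MH = Σ(aᵢdᵢ/nᵢ) / Σ(bᵢcᵢ/nᵢ), where nᵢ is the stratum total.
Stratum 1 (Non-smokers): n = 4108; a·d/n = 1388·769/4108 = 259.8277; b·c/n = 1834·117/4108 = 52.2342
Stratum 2 (Smokers): n = 4516; a·d/n = 2327·727/4516 = 374.6078; b·c/n = 666·796/4516 = 117.3906
OR_MH = (259.8277 + 374.6078) / (52.2342 + 117.3906) = 634.4355 / 169.6248 = 3.74023

3.740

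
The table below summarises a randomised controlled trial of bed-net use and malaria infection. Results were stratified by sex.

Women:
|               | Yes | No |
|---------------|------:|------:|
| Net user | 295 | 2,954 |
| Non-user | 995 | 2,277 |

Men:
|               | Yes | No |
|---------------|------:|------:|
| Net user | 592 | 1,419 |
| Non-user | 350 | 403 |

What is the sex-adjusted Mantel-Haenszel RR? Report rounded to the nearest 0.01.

RR_MH = Σ(aᵢ·n₀ᵢ/nᵢ) / Σ(cᵢ·n₁ᵢ/nᵢ), with n₁ᵢ = aᵢ+bᵢ (exposed), n₀ᵢ = cᵢ+dᵢ (unexposed), nᵢ = n₁ᵢ+n₀ᵢ.
Stratum 1 (Women): n₁ = 3249, n₀ = 3272, n = 6521; a·n₀/n = 295·3272/6521 = 148.0202; c·n₁/n = 995·3249/6521 = 495.7453
Stratum 2 (Men): n₁ = 2011, n₀ = 753, n = 2764; a·n₀/n = 592·753/2764 = 161.2793; c·n₁/n = 350·2011/2764 = 254.6491
RR_MH = (148.0202 + 161.2793) / (495.7453 + 254.6491) = 309.2995 / 750.3943 = 0.41218

0.41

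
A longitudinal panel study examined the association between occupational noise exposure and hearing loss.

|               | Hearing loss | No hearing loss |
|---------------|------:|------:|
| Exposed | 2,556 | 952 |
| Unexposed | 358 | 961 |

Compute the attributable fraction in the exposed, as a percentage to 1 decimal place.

Cells: a = 2556, b = 952, c = 358, d = 961.
Risk in exposed = 2556/3508 = 0.72862; risk in unexposed = 358/1319 = 0.27142.
RR = 0.72862/0.27142 = 2.68450
AR% = (RR − 1)/RR × 100 = (2.68450 − 1)/2.68450 × 100 = 62.7491%

62.7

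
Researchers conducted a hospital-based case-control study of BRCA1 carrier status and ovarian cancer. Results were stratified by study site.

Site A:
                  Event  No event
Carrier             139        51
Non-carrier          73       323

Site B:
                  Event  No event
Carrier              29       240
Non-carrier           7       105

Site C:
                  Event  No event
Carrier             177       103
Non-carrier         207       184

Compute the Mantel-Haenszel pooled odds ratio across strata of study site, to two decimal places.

3.13

OR_MH = Σ(aᵢdᵢ/nᵢ) / Σ(bᵢcᵢ/nᵢ), where nᵢ is the stratum total.
Stratum 1 (Site A): n = 586; a·d/n = 139·323/586 = 76.6160; b·c/n = 51·73/586 = 6.3532
Stratum 2 (Site B): n = 381; a·d/n = 29·105/381 = 7.9921; b·c/n = 240·7/381 = 4.4094
Stratum 3 (Site C): n = 671; a·d/n = 177·184/671 = 48.5365; b·c/n = 103·207/671 = 31.7750
OR_MH = (76.6160 + 7.9921 + 48.5365) / (6.3532 + 4.4094 + 31.7750) = 133.1447 / 42.5377 = 3.13004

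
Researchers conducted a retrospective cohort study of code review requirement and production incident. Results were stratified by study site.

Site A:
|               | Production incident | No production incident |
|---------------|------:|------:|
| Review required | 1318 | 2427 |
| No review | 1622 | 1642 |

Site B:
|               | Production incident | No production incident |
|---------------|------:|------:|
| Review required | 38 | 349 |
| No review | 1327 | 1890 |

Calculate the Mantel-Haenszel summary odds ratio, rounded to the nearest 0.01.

0.48

OR_MH = Σ(aᵢdᵢ/nᵢ) / Σ(bᵢcᵢ/nᵢ), where nᵢ is the stratum total.
Stratum 1 (Site A): n = 7009; a·d/n = 1318·1642/7009 = 308.7682; b·c/n = 2427·1622/7009 = 561.6485
Stratum 2 (Site B): n = 3604; a·d/n = 38·1890/3604 = 19.9279; b·c/n = 349·1327/3604 = 128.5025
OR_MH = (308.7682 + 19.9279) / (561.6485 + 128.5025) = 328.6960 / 690.1509 = 0.47627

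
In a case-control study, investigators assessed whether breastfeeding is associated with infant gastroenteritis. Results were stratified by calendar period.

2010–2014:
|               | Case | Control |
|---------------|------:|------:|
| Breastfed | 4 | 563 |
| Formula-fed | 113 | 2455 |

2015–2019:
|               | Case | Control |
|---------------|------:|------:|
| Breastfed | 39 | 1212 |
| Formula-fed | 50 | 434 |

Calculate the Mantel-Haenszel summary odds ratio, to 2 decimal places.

0.23

OR_MH = Σ(aᵢdᵢ/nᵢ) / Σ(bᵢcᵢ/nᵢ), where nᵢ is the stratum total.
Stratum 1 (2010–2014): n = 3135; a·d/n = 4·2455/3135 = 3.1324; b·c/n = 563·113/3135 = 20.2931
Stratum 2 (2015–2019): n = 1735; a·d/n = 39·434/1735 = 9.7556; b·c/n = 1212·50/1735 = 34.9280
OR_MH = (3.1324 + 9.7556) / (20.2931 + 34.9280) = 12.8880 / 55.2211 = 0.23339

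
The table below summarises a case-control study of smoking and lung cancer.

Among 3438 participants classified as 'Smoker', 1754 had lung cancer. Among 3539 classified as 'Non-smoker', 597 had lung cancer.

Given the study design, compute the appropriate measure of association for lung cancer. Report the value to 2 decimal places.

5.13

From the description: a = 1754, b = 1684, c = 597, d = 2942.
This is a case-control study: participants were sampled on outcome status, so risks in the source population cannot be estimated directly — relative risk is not valid here. The odds ratio is the appropriate measure.
OR = (a·d)/(b·c) = (1754 × 2942) / (1684 × 597) = 5160268 / 1005348 = 5.13282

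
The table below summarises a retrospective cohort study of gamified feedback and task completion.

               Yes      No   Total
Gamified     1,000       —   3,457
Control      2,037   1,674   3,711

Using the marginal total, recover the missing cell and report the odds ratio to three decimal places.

0.334

The missing cell is in the exposed row: 3457 − 1000 = 2457.
So a = 1000, b = 2457, c = 2037, d = 1674.
OR = (a·d)/(b·c) = (1000 × 1674) / (2457 × 2037) = 1674000 / 5004909 = 0.33447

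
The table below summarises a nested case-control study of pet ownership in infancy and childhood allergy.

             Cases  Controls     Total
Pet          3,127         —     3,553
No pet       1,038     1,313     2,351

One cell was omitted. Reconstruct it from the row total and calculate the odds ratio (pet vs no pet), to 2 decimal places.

The missing cell is in the exposed row: 3553 − 3127 = 426.
So a = 3127, b = 426, c = 1038, d = 1313.
OR = (a·d)/(b·c) = (3127 × 1313) / (426 × 1038) = 4105751 / 442188 = 9.28508

9.29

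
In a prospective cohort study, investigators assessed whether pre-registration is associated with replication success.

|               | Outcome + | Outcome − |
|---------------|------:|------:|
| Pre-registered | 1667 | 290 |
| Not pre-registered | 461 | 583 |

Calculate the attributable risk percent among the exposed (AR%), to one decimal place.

Cells: a = 1667, b = 290, c = 461, d = 583.
Risk in exposed = 1667/1957 = 0.85181; risk in unexposed = 461/1044 = 0.44157.
RR = 0.85181/0.44157 = 1.92905
AR% = (RR − 1)/RR × 100 = (1.92905 − 1)/1.92905 × 100 = 48.1611%

48.2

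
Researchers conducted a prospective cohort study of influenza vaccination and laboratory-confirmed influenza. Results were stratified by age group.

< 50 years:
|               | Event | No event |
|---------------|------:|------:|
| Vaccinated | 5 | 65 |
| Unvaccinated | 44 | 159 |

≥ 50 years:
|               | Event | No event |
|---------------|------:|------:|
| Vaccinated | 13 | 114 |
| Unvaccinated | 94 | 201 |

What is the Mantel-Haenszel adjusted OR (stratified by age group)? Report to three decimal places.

OR_MH = Σ(aᵢdᵢ/nᵢ) / Σ(bᵢcᵢ/nᵢ), where nᵢ is the stratum total.
Stratum 1 (< 50 years): n = 273; a·d/n = 5·159/273 = 2.9121; b·c/n = 65·44/273 = 10.4762
Stratum 2 (≥ 50 years): n = 422; a·d/n = 13·201/422 = 6.1919; b·c/n = 114·94/422 = 25.3934
OR_MH = (2.9121 + 6.1919) / (10.4762 + 25.3934) = 9.1040 / 35.8696 = 0.25381

0.254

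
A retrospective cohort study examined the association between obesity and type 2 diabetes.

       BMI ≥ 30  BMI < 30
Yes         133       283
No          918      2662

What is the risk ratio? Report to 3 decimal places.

1.317

Reading the table with exposure as columns: a = 133 (BMI ≥ 30, case), b = 918 (BMI ≥ 30, non-case), c = 283 (BMI < 30, case), d = 2662.
Risk in exposed = 133/1051 = 0.12655; risk in unexposed = 283/2945 = 0.09610.
RR = 0.12655 / 0.09610 = 1.31688
The risk among the exposed is 1.32 times that among the unexposed.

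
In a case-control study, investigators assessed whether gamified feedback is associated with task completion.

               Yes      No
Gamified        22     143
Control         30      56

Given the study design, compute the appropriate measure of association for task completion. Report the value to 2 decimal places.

Cells: a = 22, b = 143, c = 30, d = 56.
This is a case-control study: participants were sampled on outcome status, so risks in the source population cannot be estimated directly — relative risk is not valid here. The odds ratio is the appropriate measure.
OR = (a·d)/(b·c) = (22 × 56) / (143 × 30) = 1232 / 4290 = 0.28718

0.29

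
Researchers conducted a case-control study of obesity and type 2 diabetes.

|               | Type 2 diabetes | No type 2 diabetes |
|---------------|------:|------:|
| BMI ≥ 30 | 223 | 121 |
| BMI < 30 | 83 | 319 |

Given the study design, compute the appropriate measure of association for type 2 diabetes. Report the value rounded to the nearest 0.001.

Cells: a = 223, b = 121, c = 83, d = 319.
This is a case-control study: participants were sampled on outcome status, so risks in the source population cannot be estimated directly — relative risk is not valid here. The odds ratio is the appropriate measure.
OR = (a·d)/(b·c) = (223 × 319) / (121 × 83) = 71137 / 10043 = 7.08324

7.083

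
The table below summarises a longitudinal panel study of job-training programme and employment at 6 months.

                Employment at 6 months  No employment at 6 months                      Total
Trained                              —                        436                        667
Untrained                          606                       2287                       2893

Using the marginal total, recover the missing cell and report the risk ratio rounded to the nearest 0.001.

The missing cell is in the exposed row: 667 − 436 = 231.
So a = 231, b = 436, c = 606, d = 2287.
RR = [a/(a+b)] / [c/(c+d)] = (231/667) / (606/2893) = 0.34633/0.20947 = 1.65334

1.653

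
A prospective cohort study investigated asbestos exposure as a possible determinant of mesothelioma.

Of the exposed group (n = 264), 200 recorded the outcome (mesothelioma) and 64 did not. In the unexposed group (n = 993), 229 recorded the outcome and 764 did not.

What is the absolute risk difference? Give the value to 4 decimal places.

0.5270

From the description: a = 200, b = 64, c = 229, d = 764.
Risk in exposed = 200/264 = 0.757576; risk in unexposed = 229/993 = 0.230614.
Risk difference = 0.757576 − 0.230614 = 0.526961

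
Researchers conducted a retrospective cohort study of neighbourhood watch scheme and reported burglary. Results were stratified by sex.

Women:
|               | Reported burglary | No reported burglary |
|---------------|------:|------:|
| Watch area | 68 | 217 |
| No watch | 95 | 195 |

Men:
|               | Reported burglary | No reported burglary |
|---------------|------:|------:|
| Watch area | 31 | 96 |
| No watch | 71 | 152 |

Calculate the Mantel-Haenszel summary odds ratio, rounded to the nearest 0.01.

OR_MH = Σ(aᵢdᵢ/nᵢ) / Σ(bᵢcᵢ/nᵢ), where nᵢ is the stratum total.
Stratum 1 (Women): n = 575; a·d/n = 68·195/575 = 23.0609; b·c/n = 217·95/575 = 35.8522
Stratum 2 (Men): n = 350; a·d/n = 31·152/350 = 13.4629; b·c/n = 96·71/350 = 19.4743
OR_MH = (23.0609 + 13.4629) / (35.8522 + 19.4743) = 36.5237 / 55.3265 = 0.66015

0.66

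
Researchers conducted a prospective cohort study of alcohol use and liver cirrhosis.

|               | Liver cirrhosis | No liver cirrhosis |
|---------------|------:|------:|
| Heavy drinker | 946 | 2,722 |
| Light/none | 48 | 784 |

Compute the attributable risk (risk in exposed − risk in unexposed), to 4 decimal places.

0.2002

Cells: a = 946, b = 2722, c = 48, d = 784.
Risk in exposed = 946/3668 = 0.257906; risk in unexposed = 48/832 = 0.057692.
Risk difference = 0.257906 − 0.057692 = 0.200214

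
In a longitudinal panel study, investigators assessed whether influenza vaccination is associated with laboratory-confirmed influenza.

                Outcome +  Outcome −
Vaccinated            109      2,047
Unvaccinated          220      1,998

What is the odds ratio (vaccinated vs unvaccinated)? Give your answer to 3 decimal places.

0.484

Cells: a = 109, b = 2047, c = 220, d = 1998.
OR = (a·d)/(b·c) = (109 × 1998) / (2047 × 220) = 217782 / 450340 = 0.48359
Exposure is associated with lower odds of laboratory-confirmed influenza (OR = 0.48 < 1).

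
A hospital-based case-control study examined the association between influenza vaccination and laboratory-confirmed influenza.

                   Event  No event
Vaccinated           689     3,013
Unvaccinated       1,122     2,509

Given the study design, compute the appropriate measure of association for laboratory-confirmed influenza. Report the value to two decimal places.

Cells: a = 689, b = 3013, c = 1122, d = 2509.
This is a hospital-based case-control study: participants were sampled on outcome status, so risks in the source population cannot be estimated directly — relative risk is not valid here. The odds ratio is the appropriate measure.
OR = (a·d)/(b·c) = (689 × 2509) / (3013 × 1122) = 1728701 / 3380586 = 0.51136

0.51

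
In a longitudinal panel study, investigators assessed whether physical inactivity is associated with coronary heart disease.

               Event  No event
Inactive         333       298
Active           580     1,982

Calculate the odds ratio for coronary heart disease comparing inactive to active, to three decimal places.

3.819

Cells: a = 333, b = 298, c = 580, d = 1982.
OR = (a·d)/(b·c) = (333 × 1982) / (298 × 580) = 660006 / 172840 = 3.81860
The odds of coronary heart disease are about 3.82 times as high in the inactive group.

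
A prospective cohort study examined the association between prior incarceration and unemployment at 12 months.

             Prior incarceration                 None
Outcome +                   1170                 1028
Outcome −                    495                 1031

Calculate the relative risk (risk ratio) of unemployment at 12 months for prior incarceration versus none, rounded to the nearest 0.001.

1.407

Reading the table with exposure as columns: a = 1170 (Prior incarceration, case), b = 495 (Prior incarceration, non-case), c = 1028 (None, case), d = 1031.
Risk in exposed = 1170/1665 = 0.70270; risk in unexposed = 1028/2059 = 0.49927.
RR = 0.70270 / 0.49927 = 1.40746
The risk among the exposed is 1.41 times that among the unexposed.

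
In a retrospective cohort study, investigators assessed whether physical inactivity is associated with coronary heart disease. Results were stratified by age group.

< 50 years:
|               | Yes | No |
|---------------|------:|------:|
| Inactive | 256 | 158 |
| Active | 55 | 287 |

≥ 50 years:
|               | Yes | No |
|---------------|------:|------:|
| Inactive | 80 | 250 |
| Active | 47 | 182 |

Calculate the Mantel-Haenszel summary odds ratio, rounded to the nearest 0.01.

3.79

OR_MH = Σ(aᵢdᵢ/nᵢ) / Σ(bᵢcᵢ/nᵢ), where nᵢ is the stratum total.
Stratum 1 (< 50 years): n = 756; a·d/n = 256·287/756 = 97.1852; b·c/n = 158·55/756 = 11.4947
Stratum 2 (≥ 50 years): n = 559; a·d/n = 80·182/559 = 26.0465; b·c/n = 250·47/559 = 21.0197
OR_MH = (97.1852 + 26.0465) / (11.4947 + 21.0197) = 123.2317 / 32.5144 = 3.79007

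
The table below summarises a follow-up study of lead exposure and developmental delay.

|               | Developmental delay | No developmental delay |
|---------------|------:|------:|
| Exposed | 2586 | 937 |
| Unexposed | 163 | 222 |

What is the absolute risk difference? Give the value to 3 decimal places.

Cells: a = 2586, b = 937, c = 163, d = 222.
Risk in exposed = 2586/3523 = 0.734033; risk in unexposed = 163/385 = 0.423377.
Risk difference = 0.734033 − 0.423377 = 0.310657

0.311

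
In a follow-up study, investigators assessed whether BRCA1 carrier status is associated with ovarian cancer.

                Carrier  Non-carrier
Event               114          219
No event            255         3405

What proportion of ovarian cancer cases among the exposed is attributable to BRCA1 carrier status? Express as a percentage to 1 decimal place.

80.4

Reading the table with exposure as columns: a = 114 (Carrier, case), b = 255 (Carrier, non-case), c = 219 (Non-carrier, case), d = 3405.
Risk in exposed = 114/369 = 0.30894; risk in unexposed = 219/3624 = 0.06043.
RR = 0.30894/0.06043 = 5.11237
AR% = (RR − 1)/RR × 100 = (5.11237 − 1)/5.11237 × 100 = 80.4396%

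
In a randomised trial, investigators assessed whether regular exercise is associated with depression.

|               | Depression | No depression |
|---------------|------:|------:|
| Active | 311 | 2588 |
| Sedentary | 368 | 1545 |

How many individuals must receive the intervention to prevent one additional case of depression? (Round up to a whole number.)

Risk in treated group = 311/2899 = 0.10728; risk in control = 368/1913 = 0.19237.
Absolute risk reduction = 0.19237 − 0.10728 = 0.08509
NNT = 1 / ARR = 1 / 0.08509 = 11.752 → round up → 12

12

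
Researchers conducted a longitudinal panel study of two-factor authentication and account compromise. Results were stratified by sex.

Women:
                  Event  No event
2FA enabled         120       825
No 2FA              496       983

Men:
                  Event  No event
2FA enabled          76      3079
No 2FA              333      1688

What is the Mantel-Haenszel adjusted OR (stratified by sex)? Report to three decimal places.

0.200

OR_MH = Σ(aᵢdᵢ/nᵢ) / Σ(bᵢcᵢ/nᵢ), where nᵢ is the stratum total.
Stratum 1 (Women): n = 2424; a·d/n = 120·983/2424 = 48.6634; b·c/n = 825·496/2424 = 168.8119
Stratum 2 (Men): n = 5176; a·d/n = 76·1688/5176 = 24.7852; b·c/n = 3079·333/5176 = 198.0887
OR_MH = (48.6634 + 24.7852) / (168.8119 + 198.0887) = 73.4485 / 366.9006 = 0.20019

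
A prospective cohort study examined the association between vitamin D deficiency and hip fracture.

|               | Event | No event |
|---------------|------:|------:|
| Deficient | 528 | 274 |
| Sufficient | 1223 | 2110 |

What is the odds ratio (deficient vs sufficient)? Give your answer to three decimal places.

3.325

Cells: a = 528, b = 274, c = 1223, d = 2110.
OR = (a·d)/(b·c) = (528 × 2110) / (274 × 1223) = 1114080 / 335102 = 3.32460
The odds of hip fracture are about 3.32 times as high in the deficient group.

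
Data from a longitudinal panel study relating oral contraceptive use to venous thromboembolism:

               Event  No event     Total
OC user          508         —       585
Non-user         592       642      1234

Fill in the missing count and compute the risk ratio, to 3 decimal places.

The missing cell is in the exposed row: 585 − 508 = 77.
So a = 508, b = 77, c = 592, d = 642.
RR = [a/(a+b)] / [c/(c+d)] = (508/585) / (592/1234) = 0.86838/0.47974 = 1.81009

1.810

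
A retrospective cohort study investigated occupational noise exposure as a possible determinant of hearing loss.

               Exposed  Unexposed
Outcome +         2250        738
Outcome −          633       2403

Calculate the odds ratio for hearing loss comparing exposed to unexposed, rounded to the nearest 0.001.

Reading the table with exposure as columns: a = 2250 (Exposed, case), b = 633 (Exposed, non-case), c = 738 (Unexposed, case), d = 2403.
OR = (a·d)/(b·c) = (2250 × 2403) / (633 × 738) = 5406750 / 467154 = 11.57381
The odds of hearing loss are about 11.57 times as high in the exposed group.

11.574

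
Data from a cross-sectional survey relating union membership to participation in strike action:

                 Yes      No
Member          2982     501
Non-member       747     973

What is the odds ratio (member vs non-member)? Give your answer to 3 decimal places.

7.753

Cells: a = 2982, b = 501, c = 747, d = 973.
OR = (a·d)/(b·c) = (2982 × 973) / (501 × 747) = 2901486 / 374247 = 7.75286
The odds of participation in strike action are about 7.75 times as high in the member group.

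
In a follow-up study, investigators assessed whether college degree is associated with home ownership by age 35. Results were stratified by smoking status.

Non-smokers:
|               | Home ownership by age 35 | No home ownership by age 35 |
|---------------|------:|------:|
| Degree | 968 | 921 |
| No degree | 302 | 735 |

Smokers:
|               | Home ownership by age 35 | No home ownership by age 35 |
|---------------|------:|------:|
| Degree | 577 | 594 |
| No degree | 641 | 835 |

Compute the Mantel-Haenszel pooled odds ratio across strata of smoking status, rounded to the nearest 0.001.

OR_MH = Σ(aᵢdᵢ/nᵢ) / Σ(bᵢcᵢ/nᵢ), where nᵢ is the stratum total.
Stratum 1 (Non-smokers): n = 2926; a·d/n = 968·735/2926 = 243.1579; b·c/n = 921·302/2926 = 95.0588
Stratum 2 (Smokers): n = 2647; a·d/n = 577·835/2647 = 182.0155; b·c/n = 594·641/2647 = 143.8436
OR_MH = (243.1579 + 182.0155) / (95.0588 + 143.8436) = 425.1734 / 238.9024 = 1.77970

1.780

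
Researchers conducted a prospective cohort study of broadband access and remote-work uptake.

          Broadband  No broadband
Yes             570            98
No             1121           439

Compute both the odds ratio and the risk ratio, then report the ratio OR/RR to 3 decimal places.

Reading the table with exposure as columns: a = 570 (Broadband, case), b = 1121 (Broadband, non-case), c = 98 (No broadband, case), d = 439.
OR = (570·439)/(1121·98) = 250230/109858 = 2.27776
Risk in exposed = 570/1691 = 0.33708; risk in unexposed = 98/537 = 0.18250; RR = 1.84705
OR/RR = 2.27776 / 1.84705 = 1.23318
The outcome is not rare, so the OR lies further from 1 than the RR.

1.233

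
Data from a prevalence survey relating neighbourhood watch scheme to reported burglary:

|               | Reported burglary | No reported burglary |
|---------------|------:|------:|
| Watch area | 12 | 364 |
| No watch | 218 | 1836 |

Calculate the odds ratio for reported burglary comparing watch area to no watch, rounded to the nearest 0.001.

Cells: a = 12, b = 364, c = 218, d = 1836.
OR = (a·d)/(b·c) = (12 × 1836) / (364 × 218) = 22032 / 79352 = 0.27765
Exposure is associated with lower odds of reported burglary (OR = 0.28 < 1).

0.278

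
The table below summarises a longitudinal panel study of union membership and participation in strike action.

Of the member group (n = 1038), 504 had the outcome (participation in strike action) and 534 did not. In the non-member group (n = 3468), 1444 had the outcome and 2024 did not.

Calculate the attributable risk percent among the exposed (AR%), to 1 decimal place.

14.2

From the description: a = 504, b = 534, c = 1444, d = 2024.
Risk in exposed = 504/1038 = 0.48555; risk in unexposed = 1444/3468 = 0.41638.
RR = 0.48555/0.41638 = 1.16612
AR% = (RR − 1)/RR × 100 = (1.16612 − 1)/1.16612 × 100 = 14.2459%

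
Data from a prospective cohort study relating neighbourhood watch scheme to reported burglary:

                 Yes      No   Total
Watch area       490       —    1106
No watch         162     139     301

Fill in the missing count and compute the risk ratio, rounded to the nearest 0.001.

0.823

The missing cell is in the exposed row: 1106 − 490 = 616.
So a = 490, b = 616, c = 162, d = 139.
RR = [a/(a+b)] / [c/(c+d)] = (490/1106) / (162/301) = 0.44304/0.53821 = 0.82318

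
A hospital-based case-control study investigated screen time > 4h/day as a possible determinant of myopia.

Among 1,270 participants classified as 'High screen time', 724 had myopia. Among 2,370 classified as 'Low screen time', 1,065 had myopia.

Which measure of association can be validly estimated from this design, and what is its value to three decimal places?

1.625

From the description: a = 724, b = 546, c = 1065, d = 1305.
This is a hospital-based case-control study: participants were sampled on outcome status, so risks in the source population cannot be estimated directly — relative risk is not valid here. The odds ratio is the appropriate measure.
OR = (a·d)/(b·c) = (724 × 1305) / (546 × 1065) = 944820 / 581490 = 1.62483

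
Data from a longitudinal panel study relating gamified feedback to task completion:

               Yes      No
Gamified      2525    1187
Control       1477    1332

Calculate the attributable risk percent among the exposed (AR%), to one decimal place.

22.7

Cells: a = 2525, b = 1187, c = 1477, d = 1332.
Risk in exposed = 2525/3712 = 0.68023; risk in unexposed = 1477/2809 = 0.52581.
RR = 0.68023/0.52581 = 1.29367
AR% = (RR − 1)/RR × 100 = (1.29367 − 1)/1.29367 × 100 = 22.7007%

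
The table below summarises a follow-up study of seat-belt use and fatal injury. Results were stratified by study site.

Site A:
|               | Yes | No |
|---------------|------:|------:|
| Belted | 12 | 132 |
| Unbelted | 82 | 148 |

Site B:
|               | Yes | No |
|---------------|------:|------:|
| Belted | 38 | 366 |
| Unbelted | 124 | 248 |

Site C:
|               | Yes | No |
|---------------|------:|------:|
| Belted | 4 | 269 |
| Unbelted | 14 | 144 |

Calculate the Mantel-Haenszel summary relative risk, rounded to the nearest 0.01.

RR_MH = Σ(aᵢ·n₀ᵢ/nᵢ) / Σ(cᵢ·n₁ᵢ/nᵢ), with n₁ᵢ = aᵢ+bᵢ (exposed), n₀ᵢ = cᵢ+dᵢ (unexposed), nᵢ = n₁ᵢ+n₀ᵢ.
Stratum 1 (Site A): n₁ = 144, n₀ = 230, n = 374; a·n₀/n = 12·230/374 = 7.3797; c·n₁/n = 82·144/374 = 31.5722
Stratum 2 (Site B): n₁ = 404, n₀ = 372, n = 776; a·n₀/n = 38·372/776 = 18.2165; c·n₁/n = 124·404/776 = 64.5567
Stratum 3 (Site C): n₁ = 273, n₀ = 158, n = 431; a·n₀/n = 4·158/431 = 1.4664; c·n₁/n = 14·273/431 = 8.8677
RR_MH = (7.3797 + 18.2165 + 1.4664) / (31.5722 + 64.5567 + 8.8677) = 27.0625 / 104.9966 = 0.25775

0.26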